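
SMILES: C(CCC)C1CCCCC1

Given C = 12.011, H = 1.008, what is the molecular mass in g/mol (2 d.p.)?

Molecular formula: C10H20.
M = 10×12.011 + 20×1.008 = 140.27 g/mol.

140.27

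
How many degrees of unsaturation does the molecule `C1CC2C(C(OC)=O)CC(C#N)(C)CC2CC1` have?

5

Molecular formula from the SMILES: C14H21NO2.
DoU = (2C + 2 + N − H − X)/2 = (2·14 + 2 + 1 − 21 − 0)/2 = 10/2 = 5.
(Structurally: 2 ring(s) + 3 π bond(s) = 5.)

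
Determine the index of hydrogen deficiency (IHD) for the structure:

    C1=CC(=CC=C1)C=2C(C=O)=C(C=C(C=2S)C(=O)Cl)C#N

Molecular formula from the SMILES: C15H8ClNO2S.
DoU = (2C + 2 + N − H − X)/2 = (2·15 + 2 + 1 − 8 − 1)/2 = 24/2 = 12.
(Structurally: 2 ring(s) + 10 π bond(s) = 12.)

12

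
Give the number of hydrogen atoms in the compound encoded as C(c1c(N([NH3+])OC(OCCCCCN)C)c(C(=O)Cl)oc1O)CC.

Hydrogens are implicit in SMILES; fill each atom to its normal valence:
  7 × C: 2 H each → 14
  4 × C (aromatic): no H
  3 × O: no H
  2 × C: 3 H each → 6
  1 × C: 1 H
  1 × C: no H
  1 × Cl: no H
  1 × N (charge +1): 3 H
  1 × N: 2 H
  1 × N: no H
  1 × O: 1 H
  1 × O (aromatic): no H
  Total hydrogens = 27.

27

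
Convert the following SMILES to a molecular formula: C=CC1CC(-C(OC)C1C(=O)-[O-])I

Heavy atoms from the SMILES: 9 C, 1 I, 3 O.
Implicit hydrogens by atom environment:
  5 × C: 1 H each → 5
  2 × C: 2 H each → 4
  2 × O: no H
  1 × C: 3 H
  1 × C: no H
  1 × I: no H
  1 × O (charge -1): no H
  Total hydrogens = 12.
Net charge -1.
Molecular formula: C9H12IO3-

C9H12IO3-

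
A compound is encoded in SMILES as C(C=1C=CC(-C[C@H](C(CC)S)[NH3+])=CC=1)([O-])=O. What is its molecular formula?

Heavy atoms from the SMILES: 12 C, 1 N, 2 O, 1 S.
Implicit hydrogens by atom environment:
  4 × C (aromatic): 1 H each → 4
  2 × C: 2 H each → 4
  2 × C: 1 H each → 2
  2 × C (aromatic): no H
  1 × C: 3 H
  1 × C: no H
  1 × N (charge +1): 3 H
  1 × O: no H
  1 × O (charge -1): no H
  1 × S: 1 H
  Total hydrogens = 17.
Molecular formula: C12H17NO2S

C12H17NO2S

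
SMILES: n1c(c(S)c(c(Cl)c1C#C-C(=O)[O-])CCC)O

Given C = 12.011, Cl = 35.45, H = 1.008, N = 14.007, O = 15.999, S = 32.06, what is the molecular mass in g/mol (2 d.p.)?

Molecular formula: C11H9ClNO3S-.
M = 11×12.011 + 1×35.45 + 9×1.008 + 1×14.007 + 3×15.999 + 1×32.06 = 270.71 g/mol.

270.71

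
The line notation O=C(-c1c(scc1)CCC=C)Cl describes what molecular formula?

C9H9ClOS

Heavy atoms from the SMILES: 9 C, 1 Cl, 1 O, 1 S.
Implicit hydrogens by atom environment:
  3 × C: 2 H each → 6
  2 × C (aromatic): 1 H each → 2
  2 × C (aromatic): no H
  1 × C: 1 H
  1 × C: no H
  1 × Cl: no H
  1 × O: no H
  1 × S (aromatic): no H
  Total hydrogens = 9.
Molecular formula: C9H9ClOS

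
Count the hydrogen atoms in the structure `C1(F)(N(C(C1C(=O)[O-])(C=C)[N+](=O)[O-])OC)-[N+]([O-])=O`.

7

Hydrogens are implicit in SMILES; fill each atom to its normal valence:
  4 × O: no H
  3 × C: no H
  3 × O (charge -1): no H
  2 × C: 1 H each → 2
  2 × N (charge +1): no H
  1 × C: 3 H
  1 × C: 2 H
  1 × F: no H
  1 × N: no H
  Total hydrogens = 7.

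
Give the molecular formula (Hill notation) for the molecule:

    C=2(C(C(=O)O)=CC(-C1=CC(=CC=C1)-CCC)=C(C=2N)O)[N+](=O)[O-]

Heavy atoms from the SMILES: 16 C, 2 N, 5 O.
Implicit hydrogens by atom environment:
  7 × C (aromatic): no H
  5 × C (aromatic): 1 H each → 5
  2 × C: 2 H each → 4
  2 × O: 1 H each → 2
  2 × O: no H
  1 × C: 3 H
  1 × C: no H
  1 × N: 2 H
  1 × N (charge +1): no H
  1 × O (charge -1): no H
  Total hydrogens = 16.
Molecular formula: C16H16N2O5

C16H16N2O5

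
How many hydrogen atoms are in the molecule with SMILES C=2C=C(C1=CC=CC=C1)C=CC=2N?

11

Hydrogens are implicit in SMILES; fill each atom to its normal valence:
  9 × C (aromatic): 1 H each → 9
  3 × C (aromatic): no H
  1 × N: 2 H
  Total hydrogens = 11.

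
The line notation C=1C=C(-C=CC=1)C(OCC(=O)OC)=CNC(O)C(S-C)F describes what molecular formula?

C14H18FNO4S

Heavy atoms from the SMILES: 14 C, 1 F, 1 N, 4 O, 1 S.
Implicit hydrogens by atom environment:
  5 × C (aromatic): 1 H each → 5
  3 × C: 1 H each → 3
  3 × O: no H
  2 × C: 3 H each → 6
  2 × C: no H
  1 × C: 2 H
  1 × C (aromatic): no H
  1 × F: no H
  1 × N: 1 H
  1 × O: 1 H
  1 × S: no H
  Total hydrogens = 18.
Molecular formula: C14H18FNO4S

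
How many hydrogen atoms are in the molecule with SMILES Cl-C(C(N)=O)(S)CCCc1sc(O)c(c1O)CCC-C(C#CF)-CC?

23

Hydrogens are implicit in SMILES; fill each atom to its normal valence:
  7 × C: 2 H each → 14
  4 × C (aromatic): no H
  4 × C: no H
  2 × O: 1 H each → 2
  1 × C: 3 H
  1 × C: 1 H
  1 × Cl: no H
  1 × F: no H
  1 × N: 2 H
  1 × O: no H
  1 × S: 1 H
  1 × S (aromatic): no H
  Total hydrogens = 23.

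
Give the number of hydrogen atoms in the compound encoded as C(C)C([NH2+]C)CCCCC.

Hydrogens are implicit in SMILES; fill each atom to its normal valence:
  5 × C: 2 H each → 10
  3 × C: 3 H each → 9
  1 × C: 1 H
  1 × N (charge +1): 2 H
  Total hydrogens = 22.

22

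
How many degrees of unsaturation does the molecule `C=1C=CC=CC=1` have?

Molecular formula from the SMILES: C6H6.
DoU = (2C + 2 + N − H − X)/2 = (2·6 + 2 + 0 − 6 − 0)/2 = 8/2 = 4.
(Structurally: 1 ring(s) + 3 π bond(s) = 4.)

4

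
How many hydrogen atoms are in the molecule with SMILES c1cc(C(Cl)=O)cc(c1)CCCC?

13

Hydrogens are implicit in SMILES; fill each atom to its normal valence:
  4 × C (aromatic): 1 H each → 4
  3 × C: 2 H each → 6
  2 × C (aromatic): no H
  1 × C: 3 H
  1 × C: no H
  1 × Cl: no H
  1 × O: no H
  Total hydrogens = 13.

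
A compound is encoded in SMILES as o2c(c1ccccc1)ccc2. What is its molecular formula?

Heavy atoms from the SMILES: 10 C, 1 O.
Implicit hydrogens by atom environment:
  8 × C (aromatic): 1 H each → 8
  2 × C (aromatic): no H
  1 × O (aromatic): no H
  Total hydrogens = 8.
Molecular formula: C10H8O

C10H8O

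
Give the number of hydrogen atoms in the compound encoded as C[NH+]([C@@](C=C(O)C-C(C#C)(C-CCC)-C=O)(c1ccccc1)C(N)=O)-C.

Hydrogens are implicit in SMILES; fill each atom to its normal valence:
  5 × C (aromatic): 1 H each → 5
  5 × C: no H
  4 × C: 2 H each → 8
  3 × C: 3 H each → 9
  3 × C: 1 H each → 3
  2 × O: no H
  1 × C (aromatic): no H
  1 × N: 2 H
  1 × N (charge +1): 1 H
  1 × O: 1 H
  Total hydrogens = 29.

29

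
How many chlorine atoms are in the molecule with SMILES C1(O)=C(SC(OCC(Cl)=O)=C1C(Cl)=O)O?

2

The symbol for chlorine appears 2 times in the SMILES.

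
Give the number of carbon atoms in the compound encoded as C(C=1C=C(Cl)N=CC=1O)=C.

7

The symbol for carbon appears 7 times in the SMILES. (Cl is a single chlorine, not C + l.)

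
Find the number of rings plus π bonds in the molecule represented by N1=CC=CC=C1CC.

4

Molecular formula from the SMILES: C7H9N.
DoU = (2C + 2 + N − H − X)/2 = (2·7 + 2 + 1 − 9 − 0)/2 = 8/2 = 4.
(Structurally: 1 ring(s) + 3 π bond(s) = 4.)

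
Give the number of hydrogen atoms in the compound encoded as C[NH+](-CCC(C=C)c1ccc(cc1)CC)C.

24

Hydrogens are implicit in SMILES; fill each atom to its normal valence:
  4 × C: 2 H each → 8
  4 × C (aromatic): 1 H each → 4
  3 × C: 3 H each → 9
  2 × C: 1 H each → 2
  2 × C (aromatic): no H
  1 × N (charge +1): 1 H
  Total hydrogens = 24.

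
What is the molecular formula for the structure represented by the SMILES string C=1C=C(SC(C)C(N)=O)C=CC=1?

C9H11NOS

Heavy atoms from the SMILES: 9 C, 1 N, 1 O, 1 S.
Implicit hydrogens by atom environment:
  5 × C (aromatic): 1 H each → 5
  1 × C: 3 H
  1 × C: 1 H
  1 × C: no H
  1 × C (aromatic): no H
  1 × N: 2 H
  1 × O: no H
  1 × S: no H
  Total hydrogens = 11.
Molecular formula: C9H11NOS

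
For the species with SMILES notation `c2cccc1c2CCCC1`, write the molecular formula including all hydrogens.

C10H12

Heavy atoms from the SMILES: 10 C.
Implicit hydrogens by atom environment:
  4 × C: 2 H each → 8
  4 × C (aromatic): 1 H each → 4
  2 × C (aromatic): no H
  Total hydrogens = 12.
Molecular formula: C10H12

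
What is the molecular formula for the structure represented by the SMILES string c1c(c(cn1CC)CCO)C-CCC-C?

Heavy atoms from the SMILES: 13 C, 1 N, 1 O.
Implicit hydrogens by atom environment:
  7 × C: 2 H each → 14
  2 × C: 3 H each → 6
  2 × C (aromatic): 1 H each → 2
  2 × C (aromatic): no H
  1 × N (aromatic): no H
  1 × O: 1 H
  Total hydrogens = 23.
Molecular formula: C13H23NO

C13H23NO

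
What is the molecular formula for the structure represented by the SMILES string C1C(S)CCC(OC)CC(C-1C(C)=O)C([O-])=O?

Heavy atoms from the SMILES: 12 C, 4 O, 1 S.
Implicit hydrogens by atom environment:
  4 × C: 2 H each → 8
  4 × C: 1 H each → 4
  3 × O: no H
  2 × C: 3 H each → 6
  2 × C: no H
  1 × O (charge -1): no H
  1 × S: 1 H
  Total hydrogens = 19.
Net charge -1.
Molecular formula: C12H19O4S-

C12H19O4S-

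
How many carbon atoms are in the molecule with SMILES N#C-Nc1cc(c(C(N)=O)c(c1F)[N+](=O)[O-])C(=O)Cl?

9

The symbol for carbon appears 9 times in the SMILES. Lowercase c denotes aromatic carbon and counts toward C.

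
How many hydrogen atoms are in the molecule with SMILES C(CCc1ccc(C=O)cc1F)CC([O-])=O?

Hydrogens are implicit in SMILES; fill each atom to its normal valence:
  4 × C: 2 H each → 8
  3 × C (aromatic): 1 H each → 3
  3 × C (aromatic): no H
  2 × O: no H
  1 × C: 1 H
  1 × C: no H
  1 × F: no H
  1 × O (charge -1): no H
  Total hydrogens = 12.

12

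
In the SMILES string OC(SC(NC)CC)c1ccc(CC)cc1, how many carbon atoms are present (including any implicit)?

13

The symbol for carbon appears 13 times in the SMILES. Lowercase c denotes aromatic carbon and counts toward C.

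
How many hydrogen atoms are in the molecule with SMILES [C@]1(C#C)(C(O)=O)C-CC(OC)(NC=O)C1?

13

Hydrogens are implicit in SMILES; fill each atom to its normal valence:
  4 × C: no H
  3 × C: 2 H each → 6
  3 × O: no H
  2 × C: 1 H each → 2
  1 × C: 3 H
  1 × N: 1 H
  1 × O: 1 H
  Total hydrogens = 13.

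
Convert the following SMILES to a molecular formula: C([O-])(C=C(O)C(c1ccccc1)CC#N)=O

C12H10NO3-

Heavy atoms from the SMILES: 12 C, 1 N, 3 O.
Implicit hydrogens by atom environment:
  5 × C (aromatic): 1 H each → 5
  3 × C: no H
  2 × C: 1 H each → 2
  1 × C: 2 H
  1 × C (aromatic): no H
  1 × N: no H
  1 × O: 1 H
  1 × O: no H
  1 × O (charge -1): no H
  Total hydrogens = 10.
Net charge -1.
Molecular formula: C12H10NO3-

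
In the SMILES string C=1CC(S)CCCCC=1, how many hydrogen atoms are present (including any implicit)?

14

Hydrogens are implicit in SMILES; fill each atom to its normal valence:
  5 × C: 2 H each → 10
  3 × C: 1 H each → 3
  1 × S: 1 H
  Total hydrogens = 14.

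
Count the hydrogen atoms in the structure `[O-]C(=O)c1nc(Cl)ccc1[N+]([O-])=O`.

2

Hydrogens are implicit in SMILES; fill each atom to its normal valence:
  3 × C (aromatic): no H
  2 × C (aromatic): 1 H each → 2
  2 × O: no H
  2 × O (charge -1): no H
  1 × C: no H
  1 × Cl: no H
  1 × N (aromatic): no H
  1 × N (charge +1): no H
  Total hydrogens = 2.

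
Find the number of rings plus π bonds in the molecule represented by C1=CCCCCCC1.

Molecular formula from the SMILES: C8H14.
DoU = (2C + 2 + N − H − X)/2 = (2·8 + 2 + 0 − 14 − 0)/2 = 4/2 = 2.
(Structurally: 1 ring(s) + 1 π bond(s) = 2.)

2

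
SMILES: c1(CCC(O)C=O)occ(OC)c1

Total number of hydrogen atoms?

12

Hydrogens are implicit in SMILES; fill each atom to its normal valence:
  2 × C: 2 H each → 4
  2 × C (aromatic): 1 H each → 2
  2 × C: 1 H each → 2
  2 × C (aromatic): no H
  2 × O: no H
  1 × C: 3 H
  1 × O: 1 H
  1 × O (aromatic): no H
  Total hydrogens = 12.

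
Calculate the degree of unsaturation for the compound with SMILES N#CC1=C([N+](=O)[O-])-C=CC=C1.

7

Molecular formula from the SMILES: C7H4N2O2.
DoU = (2C + 2 + N − H − X)/2 = (2·7 + 2 + 2 − 4 − 0)/2 = 14/2 = 7.
(Structurally: 1 ring(s) + 6 π bond(s) = 7.)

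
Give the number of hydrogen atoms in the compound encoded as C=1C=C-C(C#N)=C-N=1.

Hydrogens are implicit in SMILES; fill each atom to its normal valence:
  4 × C (aromatic): 1 H each → 4
  1 × C (aromatic): no H
  1 × C: no H
  1 × N (aromatic): no H
  1 × N: no H
  Total hydrogens = 4.

4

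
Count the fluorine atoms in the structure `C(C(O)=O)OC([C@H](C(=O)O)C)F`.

1

The symbol for fluorine appears 1 time in the SMILES.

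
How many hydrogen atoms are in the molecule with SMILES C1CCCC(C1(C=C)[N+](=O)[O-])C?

15

Hydrogens are implicit in SMILES; fill each atom to its normal valence:
  5 × C: 2 H each → 10
  2 × C: 1 H each → 2
  1 × C: 3 H
  1 × C: no H
  1 × N (charge +1): no H
  1 × O: no H
  1 × O (charge -1): no H
  Total hydrogens = 15.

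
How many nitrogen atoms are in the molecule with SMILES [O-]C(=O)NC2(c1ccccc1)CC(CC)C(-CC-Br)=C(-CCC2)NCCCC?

The symbol for nitrogen appears 2 times in the SMILES.

2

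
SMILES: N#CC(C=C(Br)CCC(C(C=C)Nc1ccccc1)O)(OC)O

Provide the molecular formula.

C17H21BrN2O3

Heavy atoms from the SMILES: 1 Br, 17 C, 2 N, 3 O.
Implicit hydrogens by atom environment:
  5 × C (aromatic): 1 H each → 5
  4 × C: 1 H each → 4
  3 × C: 2 H each → 6
  3 × C: no H
  2 × O: 1 H each → 2
  1 × Br: no H
  1 × C: 3 H
  1 × C (aromatic): no H
  1 × N: 1 H
  1 × N: no H
  1 × O: no H
  Total hydrogens = 21.
Molecular formula: C17H21BrN2O3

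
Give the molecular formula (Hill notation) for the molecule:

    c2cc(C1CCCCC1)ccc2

Heavy atoms from the SMILES: 12 C.
Implicit hydrogens by atom environment:
  5 × C: 2 H each → 10
  5 × C (aromatic): 1 H each → 5
  1 × C: 1 H
  1 × C (aromatic): no H
  Total hydrogens = 16.
Molecular formula: C12H16

C12H16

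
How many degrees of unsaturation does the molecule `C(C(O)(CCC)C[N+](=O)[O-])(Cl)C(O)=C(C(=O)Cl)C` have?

3

Molecular formula from the SMILES: C10H15Cl2NO5.
DoU = (2C + 2 + N − H − X)/2 = (2·10 + 2 + 1 − 15 − 2)/2 = 6/2 = 3.
(Structurally: 0 ring(s) + 3 π bond(s) = 3.)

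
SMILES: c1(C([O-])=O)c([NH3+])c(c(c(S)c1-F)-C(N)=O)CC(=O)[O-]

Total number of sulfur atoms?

1

The symbol for sulfur appears 1 time in the SMILES.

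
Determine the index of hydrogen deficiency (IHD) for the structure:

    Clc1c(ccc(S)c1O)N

4

Molecular formula from the SMILES: C6H6ClNOS.
DoU = (2C + 2 + N − H − X)/2 = (2·6 + 2 + 1 − 6 − 1)/2 = 8/2 = 4.
(Structurally: 1 ring(s) + 3 π bond(s) = 4.)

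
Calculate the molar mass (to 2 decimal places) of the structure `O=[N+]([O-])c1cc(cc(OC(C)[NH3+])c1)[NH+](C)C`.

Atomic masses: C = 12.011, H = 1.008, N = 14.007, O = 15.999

Molecular formula: [C10H17N3O3]2+.
M = 10×12.011 + 17×1.008 + 3×14.007 + 3×15.999 = 227.26 g/mol.

227.26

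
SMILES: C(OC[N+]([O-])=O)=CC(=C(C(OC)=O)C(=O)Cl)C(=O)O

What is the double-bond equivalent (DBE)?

Molecular formula from the SMILES: C9H8ClNO8.
DoU = (2C + 2 + N − H − X)/2 = (2·9 + 2 + 1 − 8 − 1)/2 = 12/2 = 6.
(Structurally: 0 ring(s) + 6 π bond(s) = 6.)

6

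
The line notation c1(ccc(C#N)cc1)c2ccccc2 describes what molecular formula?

Heavy atoms from the SMILES: 13 C, 1 N.
Implicit hydrogens by atom environment:
  9 × C (aromatic): 1 H each → 9
  3 × C (aromatic): no H
  1 × C: no H
  1 × N: no H
  Total hydrogens = 9.
Molecular formula: C13H9N

C13H9N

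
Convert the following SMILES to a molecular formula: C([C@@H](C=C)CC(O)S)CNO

Heavy atoms from the SMILES: 7 C, 1 N, 2 O, 1 S.
Implicit hydrogens by atom environment:
  4 × C: 2 H each → 8
  3 × C: 1 H each → 3
  2 × O: 1 H each → 2
  1 × N: 1 H
  1 × S: 1 H
  Total hydrogens = 15.
Molecular formula: C7H15NO2S

C7H15NO2S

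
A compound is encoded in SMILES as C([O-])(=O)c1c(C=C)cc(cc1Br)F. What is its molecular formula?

Heavy atoms from the SMILES: 1 Br, 9 C, 1 F, 2 O.
Implicit hydrogens by atom environment:
  4 × C (aromatic): no H
  2 × C (aromatic): 1 H each → 2
  1 × Br: no H
  1 × C: 2 H
  1 × C: 1 H
  1 × C: no H
  1 × F: no H
  1 × O: no H
  1 × O (charge -1): no H
  Total hydrogens = 5.
Net charge -1.
Molecular formula: C9H5BrFO2-

C9H5BrFO2-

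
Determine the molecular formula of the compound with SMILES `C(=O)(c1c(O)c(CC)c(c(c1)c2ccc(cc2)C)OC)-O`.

Heavy atoms from the SMILES: 17 C, 4 O.
Implicit hydrogens by atom environment:
  7 × C (aromatic): no H
  5 × C (aromatic): 1 H each → 5
  3 × C: 3 H each → 9
  2 × O: 1 H each → 2
  2 × O: no H
  1 × C: 2 H
  1 × C: no H
  Total hydrogens = 18.
Molecular formula: C17H18O4

C17H18O4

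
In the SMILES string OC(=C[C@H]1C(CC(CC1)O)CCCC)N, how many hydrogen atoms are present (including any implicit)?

23

Hydrogens are implicit in SMILES; fill each atom to its normal valence:
  6 × C: 2 H each → 12
  4 × C: 1 H each → 4
  2 × O: 1 H each → 2
  1 × C: 3 H
  1 × C: no H
  1 × N: 2 H
  Total hydrogens = 23.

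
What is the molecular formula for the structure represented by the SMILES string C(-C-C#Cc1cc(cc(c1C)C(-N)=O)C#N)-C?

Heavy atoms from the SMILES: 14 C, 2 N, 1 O.
Implicit hydrogens by atom environment:
  4 × C (aromatic): no H
  4 × C: no H
  2 × C: 3 H each → 6
  2 × C: 2 H each → 4
  2 × C (aromatic): 1 H each → 2
  1 × N: 2 H
  1 × N: no H
  1 × O: no H
  Total hydrogens = 14.
Molecular formula: C14H14N2O

C14H14N2O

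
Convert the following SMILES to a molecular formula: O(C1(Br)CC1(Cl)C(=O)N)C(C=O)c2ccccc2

C12H11BrClNO3

Heavy atoms from the SMILES: 1 Br, 12 C, 1 Cl, 1 N, 3 O.
Implicit hydrogens by atom environment:
  5 × C (aromatic): 1 H each → 5
  3 × C: no H
  3 × O: no H
  2 × C: 1 H each → 2
  1 × Br: no H
  1 × C: 2 H
  1 × C (aromatic): no H
  1 × Cl: no H
  1 × N: 2 H
  Total hydrogens = 11.
Molecular formula: C12H11BrClNO3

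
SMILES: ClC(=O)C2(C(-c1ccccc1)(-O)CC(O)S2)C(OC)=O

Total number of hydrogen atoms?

13

Hydrogens are implicit in SMILES; fill each atom to its normal valence:
  5 × C (aromatic): 1 H each → 5
  4 × C: no H
  3 × O: no H
  2 × O: 1 H each → 2
  1 × C: 3 H
  1 × C: 2 H
  1 × C: 1 H
  1 × C (aromatic): no H
  1 × Cl: no H
  1 × S: no H
  Total hydrogens = 13.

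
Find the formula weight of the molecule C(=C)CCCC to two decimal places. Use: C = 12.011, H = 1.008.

84.16

Molecular formula: C6H12.
M = 6×12.011 + 12×1.008 = 84.16 g/mol.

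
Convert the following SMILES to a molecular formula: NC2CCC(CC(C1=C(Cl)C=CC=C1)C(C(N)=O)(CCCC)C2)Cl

Heavy atoms from the SMILES: 19 C, 2 Cl, 2 N, 1 O.
Implicit hydrogens by atom environment:
  7 × C: 2 H each → 14
  4 × C (aromatic): 1 H each → 4
  3 × C: 1 H each → 3
  2 × C: no H
  2 × C (aromatic): no H
  2 × Cl: no H
  2 × N: 2 H each → 4
  1 × C: 3 H
  1 × O: no H
  Total hydrogens = 28.
Molecular formula: C19H28Cl2N2O

C19H28Cl2N2O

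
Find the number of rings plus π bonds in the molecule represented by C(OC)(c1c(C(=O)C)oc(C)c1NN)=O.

5

Molecular formula from the SMILES: C9H12N2O4.
DoU = (2C + 2 + N − H − X)/2 = (2·9 + 2 + 2 − 12 − 0)/2 = 10/2 = 5.
(Structurally: 1 ring(s) + 4 π bond(s) = 5.)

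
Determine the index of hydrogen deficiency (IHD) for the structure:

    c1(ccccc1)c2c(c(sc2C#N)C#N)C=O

12

Molecular formula from the SMILES: C13H6N2OS.
DoU = (2C + 2 + N − H − X)/2 = (2·13 + 2 + 2 − 6 − 0)/2 = 24/2 = 12.
(Structurally: 2 ring(s) + 10 π bond(s) = 12.)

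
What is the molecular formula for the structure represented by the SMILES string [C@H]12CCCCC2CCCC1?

Heavy atoms from the SMILES: 10 C.
Implicit hydrogens by atom environment:
  8 × C: 2 H each → 16
  2 × C: 1 H each → 2
  Total hydrogens = 18.
Molecular formula: C10H18

C10H18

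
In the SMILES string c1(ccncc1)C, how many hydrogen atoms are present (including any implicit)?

Hydrogens are implicit in SMILES; fill each atom to its normal valence:
  4 × C (aromatic): 1 H each → 4
  1 × C: 3 H
  1 × C (aromatic): no H
  1 × N (aromatic): no H
  Total hydrogens = 7.

7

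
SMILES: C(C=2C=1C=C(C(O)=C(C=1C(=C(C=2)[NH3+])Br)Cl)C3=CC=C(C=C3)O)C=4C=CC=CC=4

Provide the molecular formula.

Heavy atoms from the SMILES: 1 Br, 23 C, 1 Cl, 1 N, 2 O.
Implicit hydrogens by atom environment:
  11 × C (aromatic): 1 H each → 11
  11 × C (aromatic): no H
  2 × O: 1 H each → 2
  1 × Br: no H
  1 × C: 2 H
  1 × Cl: no H
  1 × N (charge +1): 3 H
  Total hydrogens = 18.
Net charge +1.
Molecular formula: C23H18BrClNO2+

C23H18BrClNO2+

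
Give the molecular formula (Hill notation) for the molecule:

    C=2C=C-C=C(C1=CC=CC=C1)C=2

Heavy atoms from the SMILES: 12 C.
Implicit hydrogens by atom environment:
  10 × C (aromatic): 1 H each → 10
  2 × C (aromatic): no H
  Total hydrogens = 10.
Molecular formula: C12H10

C12H10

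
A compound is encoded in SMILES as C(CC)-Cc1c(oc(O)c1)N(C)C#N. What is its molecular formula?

C10H14N2O2

Heavy atoms from the SMILES: 10 C, 2 N, 2 O.
Implicit hydrogens by atom environment:
  3 × C: 2 H each → 6
  3 × C (aromatic): no H
  2 × C: 3 H each → 6
  2 × N: no H
  1 × C (aromatic): 1 H
  1 × C: no H
  1 × O: 1 H
  1 × O (aromatic): no H
  Total hydrogens = 14.
Molecular formula: C10H14N2O2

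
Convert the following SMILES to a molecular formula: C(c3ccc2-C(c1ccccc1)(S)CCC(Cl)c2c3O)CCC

C20H23ClOS

Heavy atoms from the SMILES: 20 C, 1 Cl, 1 O, 1 S.
Implicit hydrogens by atom environment:
  7 × C (aromatic): 1 H each → 7
  5 × C: 2 H each → 10
  5 × C (aromatic): no H
  1 × C: 3 H
  1 × C: 1 H
  1 × C: no H
  1 × Cl: no H
  1 × O: 1 H
  1 × S: 1 H
  Total hydrogens = 23.
Molecular formula: C20H23ClOS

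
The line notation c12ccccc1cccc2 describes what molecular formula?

Heavy atoms from the SMILES: 10 C.
Implicit hydrogens by atom environment:
  8 × C (aromatic): 1 H each → 8
  2 × C (aromatic): no H
  Total hydrogens = 8.
Molecular formula: C10H8

C10H8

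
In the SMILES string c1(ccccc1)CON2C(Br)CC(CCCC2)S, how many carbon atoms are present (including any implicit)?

14

The symbol for carbon appears 14 times in the SMILES. Lowercase c denotes aromatic carbon and counts toward C.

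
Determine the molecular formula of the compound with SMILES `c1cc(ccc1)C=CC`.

C9H10

Heavy atoms from the SMILES: 9 C.
Implicit hydrogens by atom environment:
  5 × C (aromatic): 1 H each → 5
  2 × C: 1 H each → 2
  1 × C: 3 H
  1 × C (aromatic): no H
  Total hydrogens = 10.
Molecular formula: C9H10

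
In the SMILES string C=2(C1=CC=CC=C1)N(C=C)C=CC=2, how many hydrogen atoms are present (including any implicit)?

Hydrogens are implicit in SMILES; fill each atom to its normal valence:
  8 × C (aromatic): 1 H each → 8
  2 × C (aromatic): no H
  1 × C: 2 H
  1 × C: 1 H
  1 × N (aromatic): no H
  Total hydrogens = 11.

11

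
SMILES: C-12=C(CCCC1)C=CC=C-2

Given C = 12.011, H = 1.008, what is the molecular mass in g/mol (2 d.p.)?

132.21

Molecular formula: C10H12.
M = 10×12.011 + 12×1.008 = 132.21 g/mol.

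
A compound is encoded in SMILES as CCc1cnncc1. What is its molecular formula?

Heavy atoms from the SMILES: 6 C, 2 N.
Implicit hydrogens by atom environment:
  3 × C (aromatic): 1 H each → 3
  2 × N (aromatic): no H
  1 × C: 3 H
  1 × C: 2 H
  1 × C (aromatic): no H
  Total hydrogens = 8.
Molecular formula: C6H8N2

C6H8N2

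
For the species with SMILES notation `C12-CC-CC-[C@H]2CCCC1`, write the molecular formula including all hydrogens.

Heavy atoms from the SMILES: 10 C.
Implicit hydrogens by atom environment:
  8 × C: 2 H each → 16
  2 × C: 1 H each → 2
  Total hydrogens = 18.
Molecular formula: C10H18

C10H18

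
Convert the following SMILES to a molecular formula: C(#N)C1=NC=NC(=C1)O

C5H3N3O

Heavy atoms from the SMILES: 5 C, 3 N, 1 O.
Implicit hydrogens by atom environment:
  2 × C (aromatic): 1 H each → 2
  2 × C (aromatic): no H
  2 × N (aromatic): no H
  1 × C: no H
  1 × N: no H
  1 × O: 1 H
  Total hydrogens = 3.
Molecular formula: C5H3N3O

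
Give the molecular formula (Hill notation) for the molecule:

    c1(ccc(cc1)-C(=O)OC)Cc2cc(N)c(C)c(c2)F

C16H16FNO2

Heavy atoms from the SMILES: 16 C, 1 F, 1 N, 2 O.
Implicit hydrogens by atom environment:
  6 × C (aromatic): 1 H each → 6
  6 × C (aromatic): no H
  2 × C: 3 H each → 6
  2 × O: no H
  1 × C: 2 H
  1 × C: no H
  1 × F: no H
  1 × N: 2 H
  Total hydrogens = 16.
Molecular formula: C16H16FNO2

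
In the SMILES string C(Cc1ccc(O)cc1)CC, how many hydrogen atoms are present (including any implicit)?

Hydrogens are implicit in SMILES; fill each atom to its normal valence:
  4 × C (aromatic): 1 H each → 4
  3 × C: 2 H each → 6
  2 × C (aromatic): no H
  1 × C: 3 H
  1 × O: 1 H
  Total hydrogens = 14.

14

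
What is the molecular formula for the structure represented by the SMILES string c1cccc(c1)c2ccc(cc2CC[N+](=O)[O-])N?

C14H14N2O2

Heavy atoms from the SMILES: 14 C, 2 N, 2 O.
Implicit hydrogens by atom environment:
  8 × C (aromatic): 1 H each → 8
  4 × C (aromatic): no H
  2 × C: 2 H each → 4
  1 × N: 2 H
  1 × N (charge +1): no H
  1 × O: no H
  1 × O (charge -1): no H
  Total hydrogens = 14.
Molecular formula: C14H14N2O2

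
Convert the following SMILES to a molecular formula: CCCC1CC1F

Heavy atoms from the SMILES: 6 C, 1 F.
Implicit hydrogens by atom environment:
  3 × C: 2 H each → 6
  2 × C: 1 H each → 2
  1 × C: 3 H
  1 × F: no H
  Total hydrogens = 11.
Molecular formula: C6H11F

C6H11F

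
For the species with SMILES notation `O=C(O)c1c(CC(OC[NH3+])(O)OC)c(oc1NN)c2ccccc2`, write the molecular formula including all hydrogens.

C15H20N3O6+

Heavy atoms from the SMILES: 15 C, 3 N, 6 O.
Implicit hydrogens by atom environment:
  5 × C (aromatic): 1 H each → 5
  5 × C (aromatic): no H
  3 × O: no H
  2 × C: 2 H each → 4
  2 × C: no H
  2 × O: 1 H each → 2
  1 × C: 3 H
  1 × N (charge +1): 3 H
  1 × N: 2 H
  1 × N: 1 H
  1 × O (aromatic): no H
  Total hydrogens = 20.
Net charge +1.
Molecular formula: C15H20N3O6+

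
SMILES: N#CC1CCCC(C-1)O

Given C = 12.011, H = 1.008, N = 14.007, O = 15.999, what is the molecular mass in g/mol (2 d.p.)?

125.17

Molecular formula: C7H11NO.
M = 7×12.011 + 11×1.008 + 1×14.007 + 1×15.999 = 125.17 g/mol.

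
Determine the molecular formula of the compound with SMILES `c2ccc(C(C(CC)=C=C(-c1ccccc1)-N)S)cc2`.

Heavy atoms from the SMILES: 18 C, 1 N, 1 S.
Implicit hydrogens by atom environment:
  10 × C (aromatic): 1 H each → 10
  3 × C: no H
  2 × C (aromatic): no H
  1 × C: 3 H
  1 × C: 2 H
  1 × C: 1 H
  1 × N: 2 H
  1 × S: 1 H
  Total hydrogens = 19.
Molecular formula: C18H19NS

C18H19NS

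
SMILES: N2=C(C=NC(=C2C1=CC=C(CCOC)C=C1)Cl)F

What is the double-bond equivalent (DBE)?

Molecular formula from the SMILES: C13H12ClFN2O.
DoU = (2C + 2 + N − H − X)/2 = (2·13 + 2 + 2 − 12 − 2)/2 = 16/2 = 8.
(Structurally: 2 ring(s) + 6 π bond(s) = 8.)

8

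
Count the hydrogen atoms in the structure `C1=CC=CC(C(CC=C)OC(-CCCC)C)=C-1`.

24

Hydrogens are implicit in SMILES; fill each atom to its normal valence:
  5 × C: 2 H each → 10
  5 × C (aromatic): 1 H each → 5
  3 × C: 1 H each → 3
  2 × C: 3 H each → 6
  1 × C (aromatic): no H
  1 × O: no H
  Total hydrogens = 24.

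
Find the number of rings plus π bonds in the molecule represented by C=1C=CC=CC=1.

Molecular formula from the SMILES: C6H6.
DoU = (2C + 2 + N − H − X)/2 = (2·6 + 2 + 0 − 6 − 0)/2 = 8/2 = 4.
(Structurally: 1 ring(s) + 3 π bond(s) = 4.)

4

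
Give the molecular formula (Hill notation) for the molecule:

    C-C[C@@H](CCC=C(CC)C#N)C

Heavy atoms from the SMILES: 11 C, 1 N.
Implicit hydrogens by atom environment:
  4 × C: 2 H each → 8
  3 × C: 3 H each → 9
  2 × C: 1 H each → 2
  2 × C: no H
  1 × N: no H
  Total hydrogens = 19.
Molecular formula: C11H19N

C11H19N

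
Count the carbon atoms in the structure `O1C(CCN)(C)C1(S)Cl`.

The symbol for carbon appears 5 times in the SMILES. (Cl is a single chlorine, not C + l.)

5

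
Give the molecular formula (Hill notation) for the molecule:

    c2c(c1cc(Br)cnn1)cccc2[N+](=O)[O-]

Heavy atoms from the SMILES: 1 Br, 10 C, 3 N, 2 O.
Implicit hydrogens by atom environment:
  6 × C (aromatic): 1 H each → 6
  4 × C (aromatic): no H
  2 × N (aromatic): no H
  1 × Br: no H
  1 × N (charge +1): no H
  1 × O: no H
  1 × O (charge -1): no H
  Total hydrogens = 6.
Molecular formula: C10H6BrN3O2

C10H6BrN3O2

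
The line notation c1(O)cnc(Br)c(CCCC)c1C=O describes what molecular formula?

C10H12BrNO2

Heavy atoms from the SMILES: 1 Br, 10 C, 1 N, 2 O.
Implicit hydrogens by atom environment:
  4 × C (aromatic): no H
  3 × C: 2 H each → 6
  1 × Br: no H
  1 × C: 3 H
  1 × C (aromatic): 1 H
  1 × C: 1 H
  1 × N (aromatic): no H
  1 × O: 1 H
  1 × O: no H
  Total hydrogens = 12.
Molecular formula: C10H12BrNO2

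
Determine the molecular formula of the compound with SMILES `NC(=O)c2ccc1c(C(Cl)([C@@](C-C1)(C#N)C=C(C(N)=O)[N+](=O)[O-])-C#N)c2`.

Heavy atoms from the SMILES: 16 C, 1 Cl, 5 N, 4 O.
Implicit hydrogens by atom environment:
  7 × C: no H
  3 × C (aromatic): 1 H each → 3
  3 × C (aromatic): no H
  3 × O: no H
  2 × C: 2 H each → 4
  2 × N: 2 H each → 4
  2 × N: no H
  1 × C: 1 H
  1 × Cl: no H
  1 × N (charge +1): no H
  1 × O (charge -1): no H
  Total hydrogens = 12.
Molecular formula: C16H12ClN5O4

C16H12ClN5O4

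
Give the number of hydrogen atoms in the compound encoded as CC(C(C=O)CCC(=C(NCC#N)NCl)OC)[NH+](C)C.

Hydrogens are implicit in SMILES; fill each atom to its normal valence:
  4 × C: 3 H each → 12
  3 × C: 2 H each → 6
  3 × C: 1 H each → 3
  3 × C: no H
  2 × N: 1 H each → 2
  2 × O: no H
  1 × Cl: no H
  1 × N (charge +1): 1 H
  1 × N: no H
  Total hydrogens = 24.

24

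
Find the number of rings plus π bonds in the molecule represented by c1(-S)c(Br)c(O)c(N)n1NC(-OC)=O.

4

Molecular formula from the SMILES: C6H8BrN3O3S.
DoU = (2C + 2 + N − H − X)/2 = (2·6 + 2 + 3 − 8 − 1)/2 = 8/2 = 4.
(Structurally: 1 ring(s) + 3 π bond(s) = 4.)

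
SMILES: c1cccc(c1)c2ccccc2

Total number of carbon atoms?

The symbol for carbon appears 12 times in the SMILES. Lowercase c denotes aromatic carbon and counts toward C.

12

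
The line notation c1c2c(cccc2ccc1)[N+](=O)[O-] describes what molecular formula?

Heavy atoms from the SMILES: 10 C, 1 N, 2 O.
Implicit hydrogens by atom environment:
  7 × C (aromatic): 1 H each → 7
  3 × C (aromatic): no H
  1 × N (charge +1): no H
  1 × O: no H
  1 × O (charge -1): no H
  Total hydrogens = 7.
Molecular formula: C10H7NO2

C10H7NO2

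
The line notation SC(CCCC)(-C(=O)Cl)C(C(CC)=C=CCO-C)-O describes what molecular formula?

Heavy atoms from the SMILES: 14 C, 1 Cl, 3 O, 1 S.
Implicit hydrogens by atom environment:
  5 × C: 2 H each → 10
  4 × C: no H
  3 × C: 3 H each → 9
  2 × C: 1 H each → 2
  2 × O: no H
  1 × Cl: no H
  1 × O: 1 H
  1 × S: 1 H
  Total hydrogens = 23.
Molecular formula: C14H23ClO3S

C14H23ClO3S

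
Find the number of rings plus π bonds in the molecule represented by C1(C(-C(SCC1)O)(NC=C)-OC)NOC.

Molecular formula from the SMILES: C9H18N2O3S.
DoU = (2C + 2 + N − H − X)/2 = (2·9 + 2 + 2 − 18 − 0)/2 = 4/2 = 2.
(Structurally: 1 ring(s) + 1 π bond(s) = 2.)

2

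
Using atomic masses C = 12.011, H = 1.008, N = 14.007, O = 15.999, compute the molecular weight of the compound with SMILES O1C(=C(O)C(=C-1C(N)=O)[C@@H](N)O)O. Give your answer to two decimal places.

Molecular formula: C6H8N2O5.
M = 6×12.011 + 8×1.008 + 2×14.007 + 5×15.999 = 188.14 g/mol.

188.14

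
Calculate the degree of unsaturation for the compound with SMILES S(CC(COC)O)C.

0

Molecular formula from the SMILES: C5H12O2S.
DoU = (2C + 2 + N − H − X)/2 = (2·5 + 2 + 0 − 12 − 0)/2 = 0/2 = 0.
(Structurally: 0 ring(s) + 0 π bond(s) = 0.)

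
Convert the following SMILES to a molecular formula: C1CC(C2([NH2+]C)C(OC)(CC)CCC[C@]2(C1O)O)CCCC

Heavy atoms from the SMILES: 18 C, 1 N, 3 O.
Implicit hydrogens by atom environment:
  9 × C: 2 H each → 18
  4 × C: 3 H each → 12
  3 × C: no H
  2 × C: 1 H each → 2
  2 × O: 1 H each → 2
  1 × N (charge +1): 2 H
  1 × O: no H
  Total hydrogens = 36.
Net charge +1.
Molecular formula: C18H36NO3+

C18H36NO3+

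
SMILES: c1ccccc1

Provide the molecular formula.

Heavy atoms from the SMILES: 6 C.
Implicit hydrogens by atom environment:
  6 × C (aromatic): 1 H each → 6
  Total hydrogens = 6.
Molecular formula: C6H6

C6H6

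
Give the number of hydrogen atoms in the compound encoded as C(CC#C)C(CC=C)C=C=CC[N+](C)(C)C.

24

Hydrogens are implicit in SMILES; fill each atom to its normal valence:
  5 × C: 2 H each → 10
  5 × C: 1 H each → 5
  3 × C: 3 H each → 9
  2 × C: no H
  1 × N (charge +1): no H
  Total hydrogens = 24.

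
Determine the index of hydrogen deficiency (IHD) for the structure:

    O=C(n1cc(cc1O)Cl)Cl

4

Molecular formula from the SMILES: C5H3Cl2NO2.
DoU = (2C + 2 + N − H − X)/2 = (2·5 + 2 + 1 − 3 − 2)/2 = 8/2 = 4.
(Structurally: 1 ring(s) + 3 π bond(s) = 4.)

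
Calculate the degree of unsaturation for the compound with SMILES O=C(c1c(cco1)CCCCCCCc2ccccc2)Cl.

8

Molecular formula from the SMILES: C18H21ClO2.
DoU = (2C + 2 + N − H − X)/2 = (2·18 + 2 + 0 − 21 − 1)/2 = 16/2 = 8.
(Structurally: 2 ring(s) + 6 π bond(s) = 8.)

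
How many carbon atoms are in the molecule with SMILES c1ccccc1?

6

The symbol for carbon appears 6 times in the SMILES. Lowercase c denotes aromatic carbon and counts toward C.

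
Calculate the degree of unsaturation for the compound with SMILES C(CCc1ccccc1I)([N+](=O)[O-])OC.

Molecular formula from the SMILES: C10H12INO3.
DoU = (2C + 2 + N − H − X)/2 = (2·10 + 2 + 1 − 12 − 1)/2 = 10/2 = 5.
(Structurally: 1 ring(s) + 4 π bond(s) = 5.)

5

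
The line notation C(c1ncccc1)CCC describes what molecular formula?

C9H13N

Heavy atoms from the SMILES: 9 C, 1 N.
Implicit hydrogens by atom environment:
  4 × C (aromatic): 1 H each → 4
  3 × C: 2 H each → 6
  1 × C: 3 H
  1 × C (aromatic): no H
  1 × N (aromatic): no H
  Total hydrogens = 13.
Molecular formula: C9H13N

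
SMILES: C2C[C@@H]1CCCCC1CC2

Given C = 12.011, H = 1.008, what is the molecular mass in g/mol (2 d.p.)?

138.25

Molecular formula: C10H18.
M = 10×12.011 + 18×1.008 = 138.25 g/mol.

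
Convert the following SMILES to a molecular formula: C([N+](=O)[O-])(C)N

C2H6N2O2

Heavy atoms from the SMILES: 2 C, 2 N, 2 O.
Implicit hydrogens by atom environment:
  1 × C: 3 H
  1 × C: 1 H
  1 × N: 2 H
  1 × N (charge +1): no H
  1 × O: no H
  1 × O (charge -1): no H
  Total hydrogens = 6.
Molecular formula: C2H6N2O2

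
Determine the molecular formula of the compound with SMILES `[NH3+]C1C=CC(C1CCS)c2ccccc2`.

C13H18NS+

Heavy atoms from the SMILES: 13 C, 1 N, 1 S.
Implicit hydrogens by atom environment:
  5 × C: 1 H each → 5
  5 × C (aromatic): 1 H each → 5
  2 × C: 2 H each → 4
  1 × C (aromatic): no H
  1 × N (charge +1): 3 H
  1 × S: 1 H
  Total hydrogens = 18.
Net charge +1.
Molecular formula: C13H18NS+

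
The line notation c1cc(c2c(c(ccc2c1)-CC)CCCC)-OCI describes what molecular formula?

Heavy atoms from the SMILES: 17 C, 1 I, 1 O.
Implicit hydrogens by atom environment:
  5 × C: 2 H each → 10
  5 × C (aromatic): 1 H each → 5
  5 × C (aromatic): no H
  2 × C: 3 H each → 6
  1 × I: no H
  1 × O: no H
  Total hydrogens = 21.
Molecular formula: C17H21IO

C17H21IO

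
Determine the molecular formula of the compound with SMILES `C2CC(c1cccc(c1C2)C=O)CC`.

Heavy atoms from the SMILES: 13 C, 1 O.
Implicit hydrogens by atom environment:
  4 × C: 2 H each → 8
  3 × C (aromatic): 1 H each → 3
  3 × C (aromatic): no H
  2 × C: 1 H each → 2
  1 × C: 3 H
  1 × O: no H
  Total hydrogens = 16.
Molecular formula: C13H16O

C13H16O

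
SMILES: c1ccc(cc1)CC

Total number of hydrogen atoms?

Hydrogens are implicit in SMILES; fill each atom to its normal valence:
  5 × C (aromatic): 1 H each → 5
  1 × C: 3 H
  1 × C: 2 H
  1 × C (aromatic): no H
  Total hydrogens = 10.

10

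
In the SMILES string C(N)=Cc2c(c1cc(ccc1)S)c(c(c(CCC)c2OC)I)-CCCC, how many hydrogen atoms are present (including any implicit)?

28

Hydrogens are implicit in SMILES; fill each atom to its normal valence:
  8 × C (aromatic): no H
  5 × C: 2 H each → 10
  4 × C (aromatic): 1 H each → 4
  3 × C: 3 H each → 9
  2 × C: 1 H each → 2
  1 × I: no H
  1 × N: 2 H
  1 × O: no H
  1 × S: 1 H
  Total hydrogens = 28.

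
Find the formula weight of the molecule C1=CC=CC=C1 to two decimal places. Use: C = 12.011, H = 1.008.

Molecular formula: C6H6.
M = 6×12.011 + 6×1.008 = 78.11 g/mol.

78.11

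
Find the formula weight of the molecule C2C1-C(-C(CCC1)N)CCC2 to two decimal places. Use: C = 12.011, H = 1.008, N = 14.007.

153.27

Molecular formula: C10H19N.
M = 10×12.011 + 19×1.008 + 1×14.007 = 153.27 g/mol.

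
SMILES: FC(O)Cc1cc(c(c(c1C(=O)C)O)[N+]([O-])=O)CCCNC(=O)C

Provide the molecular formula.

Heavy atoms from the SMILES: 15 C, 1 F, 2 N, 6 O.
Implicit hydrogens by atom environment:
  5 × C (aromatic): no H
  4 × C: 2 H each → 8
  3 × O: no H
  2 × C: 3 H each → 6
  2 × C: no H
  2 × O: 1 H each → 2
  1 × C (aromatic): 1 H
  1 × C: 1 H
  1 × F: no H
  1 × N: 1 H
  1 × N (charge +1): no H
  1 × O (charge -1): no H
  Total hydrogens = 19.
Molecular formula: C15H19FN2O6

C15H19FN2O6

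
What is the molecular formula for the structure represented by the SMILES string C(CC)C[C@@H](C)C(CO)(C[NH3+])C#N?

Heavy atoms from the SMILES: 10 C, 2 N, 1 O.
Implicit hydrogens by atom environment:
  5 × C: 2 H each → 10
  2 × C: 3 H each → 6
  2 × C: no H
  1 × C: 1 H
  1 × N (charge +1): 3 H
  1 × N: no H
  1 × O: 1 H
  Total hydrogens = 21.
Net charge +1.
Molecular formula: C10H21N2O+

C10H21N2O+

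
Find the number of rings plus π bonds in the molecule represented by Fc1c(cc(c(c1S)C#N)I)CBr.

6

Molecular formula from the SMILES: C8H4BrFINS.
DoU = (2C + 2 + N − H − X)/2 = (2·8 + 2 + 1 − 4 − 3)/2 = 12/2 = 6.
(Structurally: 1 ring(s) + 5 π bond(s) = 6.)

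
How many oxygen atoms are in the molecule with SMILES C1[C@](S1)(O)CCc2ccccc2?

1

The symbol for oxygen appears 1 time in the SMILES.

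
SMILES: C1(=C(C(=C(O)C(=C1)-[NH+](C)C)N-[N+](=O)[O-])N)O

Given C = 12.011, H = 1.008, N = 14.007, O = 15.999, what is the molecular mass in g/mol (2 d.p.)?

Molecular formula: C8H13N4O4+.
M = 8×12.011 + 13×1.008 + 4×14.007 + 4×15.999 = 229.22 g/mol.

229.22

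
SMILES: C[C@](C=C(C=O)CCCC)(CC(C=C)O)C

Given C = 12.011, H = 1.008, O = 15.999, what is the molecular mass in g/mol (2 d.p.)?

Molecular formula: C14H24O2.
M = 14×12.011 + 24×1.008 + 2×15.999 = 224.34 g/mol.

224.34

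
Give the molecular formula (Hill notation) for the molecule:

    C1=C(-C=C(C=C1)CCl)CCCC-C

Heavy atoms from the SMILES: 12 C, 1 Cl.
Implicit hydrogens by atom environment:
  5 × C: 2 H each → 10
  4 × C (aromatic): 1 H each → 4
  2 × C (aromatic): no H
  1 × C: 3 H
  1 × Cl: no H
  Total hydrogens = 17.
Molecular formula: C12H17Cl

C12H17Cl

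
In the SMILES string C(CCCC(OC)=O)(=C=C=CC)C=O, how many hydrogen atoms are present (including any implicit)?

14

Hydrogens are implicit in SMILES; fill each atom to its normal valence:
  4 × C: no H
  3 × C: 2 H each → 6
  3 × O: no H
  2 × C: 3 H each → 6
  2 × C: 1 H each → 2
  Total hydrogens = 14.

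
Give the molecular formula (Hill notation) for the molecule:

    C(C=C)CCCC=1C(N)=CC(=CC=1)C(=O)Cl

C13H16ClNO

Heavy atoms from the SMILES: 13 C, 1 Cl, 1 N, 1 O.
Implicit hydrogens by atom environment:
  5 × C: 2 H each → 10
  3 × C (aromatic): 1 H each → 3
  3 × C (aromatic): no H
  1 × C: 1 H
  1 × C: no H
  1 × Cl: no H
  1 × N: 2 H
  1 × O: no H
  Total hydrogens = 16.
Molecular formula: C13H16ClNO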